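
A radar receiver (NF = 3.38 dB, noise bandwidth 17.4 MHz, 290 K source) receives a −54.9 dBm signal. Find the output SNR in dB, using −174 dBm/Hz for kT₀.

Noise floor: N = −174 + 10 log₁₀(B) + NF
10 log₁₀(1.74×10⁷) = 72.41 dB
N = −174 + 72.41 + 3.38 = −98.21 dBm
SNR = P_sig − N = −54.9 − (−98.21) = 43.31 dB → 43.3 dB

43.3 dB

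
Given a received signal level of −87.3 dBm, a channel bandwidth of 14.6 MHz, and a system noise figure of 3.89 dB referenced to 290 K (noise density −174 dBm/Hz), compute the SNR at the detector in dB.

11.2 dB

Noise floor: N = −174 + 10 log₁₀(B) + NF
10 log₁₀(1.46×10⁷) = 71.64 dB
N = −174 + 71.64 + 3.89 = −98.47 dBm
SNR = P_sig − N = −87.3 − (−98.47) = 11.17 dB → 11.2 dB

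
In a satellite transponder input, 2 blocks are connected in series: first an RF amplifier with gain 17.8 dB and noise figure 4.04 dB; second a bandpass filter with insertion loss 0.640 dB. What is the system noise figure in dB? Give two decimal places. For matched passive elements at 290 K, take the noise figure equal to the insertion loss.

4.04 dB

Convert to linear (a loss of L dB is a gain of −L dB): F_i = 10^(NF_i/10), G_i = 10^(G_i,dB/10)
  Stage 1: F_1 = 10^(4.04/10) = 2.535, G_1 = 10^(17.8/10) = 60.26
  Stage 2: F_2 = 10^(0.640/10) = 1.159, G_2 = 10^(−0.640/10) = 0.8630
Friis cascade:
  F = 2.535 + (1.159 − 1)/60.26 = 2.538
NF = 10 log₁₀(2.538) = 4.04 dB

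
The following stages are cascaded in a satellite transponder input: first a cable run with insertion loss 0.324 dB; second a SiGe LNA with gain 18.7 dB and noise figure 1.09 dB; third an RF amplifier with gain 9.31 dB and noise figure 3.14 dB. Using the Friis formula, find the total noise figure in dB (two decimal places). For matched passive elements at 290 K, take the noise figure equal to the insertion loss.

1.46 dB

Convert to linear (a loss of L dB is a gain of −L dB): F_i = 10^(NF_i/10), G_i = 10^(G_i,dB/10)
  Stage 1: F_1 = 10^(0.324/10) = 1.077, G_1 = 10^(−0.324/10) = 0.9281
  Stage 2: F_2 = 10^(1.09/10) = 1.285, G_2 = 10^(18.7/10) = 74.13
  Stage 3: F_3 = 10^(3.14/10) = 2.061, G_3 = 10^(9.31/10) = 8.531
Friis cascade:
  F = 1.077 + (1.285 − 1)/0.9281 + (2.061 − 1)/68.80 = 1.400
NF = 10 log₁₀(1.400) = 1.46 dB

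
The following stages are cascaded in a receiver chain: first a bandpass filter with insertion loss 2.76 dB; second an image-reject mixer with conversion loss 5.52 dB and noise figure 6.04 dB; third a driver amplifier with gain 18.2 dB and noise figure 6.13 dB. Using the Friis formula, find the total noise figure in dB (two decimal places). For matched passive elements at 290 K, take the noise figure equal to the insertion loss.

Convert to linear (a loss of L dB is a gain of −L dB): F_i = 10^(NF_i/10), G_i = 10^(G_i,dB/10)
  Stage 1: F_1 = 10^(2.76/10) = 1.888, G_1 = 10^(−2.76/10) = 0.5297
  Stage 2: F_2 = 10^(6.04/10) = 4.018, G_2 = 10^(−5.52/10) = 0.2805
  Stage 3: F_3 = 10^(6.13/10) = 4.102, G_3 = 10^(18.2/10) = 66.07
Friis cascade:
  F = 1.888 + (4.018 − 1)/0.5297 + (4.102 − 1)/0.1486 = 28.46
NF = 10 log₁₀(28.46) = 14.54 dB

14.54 dB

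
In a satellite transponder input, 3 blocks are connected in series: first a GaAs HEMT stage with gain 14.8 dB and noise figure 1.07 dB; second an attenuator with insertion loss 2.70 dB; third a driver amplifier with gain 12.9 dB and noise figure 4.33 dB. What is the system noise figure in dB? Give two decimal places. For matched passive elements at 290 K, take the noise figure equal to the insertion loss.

Convert to linear (a loss of L dB is a gain of −L dB): F_i = 10^(NF_i/10), G_i = 10^(G_i,dB/10)
  Stage 1: F_1 = 10^(1.07/10) = 1.279, G_1 = 10^(14.8/10) = 30.20
  Stage 2: F_2 = 10^(2.70/10) = 1.862, G_2 = 10^(−2.70/10) = 0.5370
  Stage 3: F_3 = 10^(4.33/10) = 2.710, G_3 = 10^(12.9/10) = 19.50
Friis cascade:
  F = 1.279 + (1.862 − 1)/30.20 + (2.710 − 1)/16.22 = 1.413
NF = 10 log₁₀(1.413) = 1.50 dB

1.50 dB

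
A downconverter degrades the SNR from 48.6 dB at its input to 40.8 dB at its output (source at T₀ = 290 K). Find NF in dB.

NF (dB) = SNR_in(dB) − SNR_out(dB) when the source is at T₀
NF = 48.6 − 40.8 = 7.8 dB

7.8 dB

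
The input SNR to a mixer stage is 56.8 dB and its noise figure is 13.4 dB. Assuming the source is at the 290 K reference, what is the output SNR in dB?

By definition F = SNR_in/SNR_out, so in dB: SNR_out = SNR_in − NF
SNR_out = 56.8 − 13.4 = 43.4 dB

43.4 dB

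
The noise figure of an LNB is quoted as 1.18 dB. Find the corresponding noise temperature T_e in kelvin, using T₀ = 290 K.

F = 10^(1.18/10) = 1.3122
T_e = (F − 1)·T₀ = (1.3122 − 1) × 290 = 90.5 K

90.5 K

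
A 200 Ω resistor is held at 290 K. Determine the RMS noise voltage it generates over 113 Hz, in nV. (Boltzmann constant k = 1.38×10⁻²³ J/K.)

19.0 nV

V_n = √(4kTRB)
4kTRB = 4 × 1.38×10⁻²³ × 290 × 2.00×10² × 1.13×10² = 3.62×10⁻¹⁶ V²
V_n = √(3.62×10⁻¹⁶) = 1.90×10⁻⁸ V = 19.0 nV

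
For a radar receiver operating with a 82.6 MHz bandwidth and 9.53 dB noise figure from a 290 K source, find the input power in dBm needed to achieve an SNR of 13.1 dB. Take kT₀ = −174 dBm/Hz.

Sensitivity = −174 + 10 log₁₀(B) + NF + SNR_min
= −174 + 79.17 + 9.53 + 13.1
= −72.20 dBm → −72.2 dBm

−72.2 dBm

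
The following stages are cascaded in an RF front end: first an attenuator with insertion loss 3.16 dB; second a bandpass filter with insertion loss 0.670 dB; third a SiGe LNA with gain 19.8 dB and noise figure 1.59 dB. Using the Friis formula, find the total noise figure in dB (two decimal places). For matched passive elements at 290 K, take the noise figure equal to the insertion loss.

Convert to linear (a loss of L dB is a gain of −L dB): F_i = 10^(NF_i/10), G_i = 10^(G_i,dB/10)
  Stage 1: F_1 = 10^(3.16/10) = 2.070, G_1 = 10^(−3.16/10) = 0.4831
  Stage 2: F_2 = 10^(0.670/10) = 1.167, G_2 = 10^(−0.670/10) = 0.8570
  Stage 3: F_3 = 10^(1.59/10) = 1.442, G_3 = 10^(19.8/10) = 95.50
Friis cascade:
  F = 2.070 + (1.167 − 1)/0.4831 + (1.442 − 1)/0.4140 = 3.483
NF = 10 log₁₀(3.483) = 5.42 dB

5.42 dB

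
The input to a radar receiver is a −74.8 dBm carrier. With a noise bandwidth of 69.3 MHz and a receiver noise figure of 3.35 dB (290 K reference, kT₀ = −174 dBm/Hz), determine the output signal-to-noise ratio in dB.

17.4 dB

Noise floor: N = −174 + 10 log₁₀(B) + NF
10 log₁₀(6.93×10⁷) = 78.41 dB
N = −174 + 78.41 + 3.35 = −92.24 dBm
SNR = P_sig − N = −74.8 − (−92.24) = 17.44 dB → 17.4 dB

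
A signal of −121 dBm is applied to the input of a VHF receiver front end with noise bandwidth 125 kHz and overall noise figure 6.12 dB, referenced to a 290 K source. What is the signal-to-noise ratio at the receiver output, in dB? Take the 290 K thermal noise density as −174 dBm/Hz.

−4.1 dB

Noise floor: N = −174 + 10 log₁₀(B) + NF
10 log₁₀(1.25×10⁵) = 50.97 dB
N = −174 + 50.97 + 6.12 = −116.91 dBm
SNR = P_sig − N = −121 − (−116.91) = −4.09 dB → −4.1 dB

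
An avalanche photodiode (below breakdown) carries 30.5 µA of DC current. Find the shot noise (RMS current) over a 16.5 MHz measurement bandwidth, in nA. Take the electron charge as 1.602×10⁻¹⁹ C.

I_n = √(2qI·B)
2qI·B = 2 × 1.602×10⁻¹⁹ × 3.05×10⁻⁵ × 1.65×10⁷ = 1.61×10⁻¹⁶ A²
I_n = √(1.61×10⁻¹⁶) = 1.27×10⁻⁸ A = 12.7 nA

12.7 nA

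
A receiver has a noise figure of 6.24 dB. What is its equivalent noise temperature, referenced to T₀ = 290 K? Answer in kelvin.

930 K

F = 10^(6.24/10) = 4.20727
T_e = (F − 1)·T₀ = (4.20727 − 1) × 290 = 930 K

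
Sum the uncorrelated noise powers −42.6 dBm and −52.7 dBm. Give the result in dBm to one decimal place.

−42.2 dBm

Convert to linear, add, convert back:
P₁ = 5.50×10⁻⁸ W, P₂ = 5.37×10⁻⁹ W
P_tot = 6.03×10⁻⁸ W → 10 log₁₀(P_tot / 10⁻³) = −42.2 dBm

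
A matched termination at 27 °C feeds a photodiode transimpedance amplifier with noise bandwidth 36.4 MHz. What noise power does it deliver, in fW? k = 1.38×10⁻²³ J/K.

T = 27 °C + 273.15 = 300.15 K
P_n = kTB = 1.38×10⁻²³ × 300.15 × 3.64×10⁷ = 1.51×10⁻¹³ W = 151 fW

151 fW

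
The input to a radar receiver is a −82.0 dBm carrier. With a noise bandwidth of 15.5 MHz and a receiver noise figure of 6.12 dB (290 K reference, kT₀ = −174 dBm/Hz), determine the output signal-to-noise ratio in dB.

Noise floor: N = −174 + 10 log₁₀(B) + NF
10 log₁₀(1.55×10⁷) = 71.9 dB
N = −174 + 71.9 + 6.12 = −95.98 dBm
SNR = P_sig − N = −82.0 − (−95.98) = 13.98 dB → 14.0 dB

14.0 dB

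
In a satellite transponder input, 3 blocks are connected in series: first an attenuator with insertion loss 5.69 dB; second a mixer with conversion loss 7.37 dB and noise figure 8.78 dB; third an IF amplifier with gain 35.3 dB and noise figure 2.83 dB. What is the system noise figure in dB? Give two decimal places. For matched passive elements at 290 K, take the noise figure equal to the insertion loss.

Convert to linear (a loss of L dB is a gain of −L dB): F_i = 10^(NF_i/10), G_i = 10^(G_i,dB/10)
  Stage 1: F_1 = 10^(5.69/10) = 3.707, G_1 = 10^(−5.69/10) = 0.2698
  Stage 2: F_2 = 10^(8.78/10) = 7.551, G_2 = 10^(−7.37/10) = 0.1832
  Stage 3: F_3 = 10^(2.83/10) = 1.919, G_3 = 10^(35.3/10) = 3388
Friis cascade:
  F = 3.707 + (7.551 − 1)/0.2698 + (1.919 − 1)/0.04943 = 46.57
NF = 10 log₁₀(46.57) = 16.68 dB

16.68 dB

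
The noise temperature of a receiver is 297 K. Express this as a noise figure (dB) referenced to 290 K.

F = 1 + T_e/T₀ = 1 + 297/290 = 2.02414
NF = 10 log₁₀(2.02414) = 3.06 dB

3.06 dB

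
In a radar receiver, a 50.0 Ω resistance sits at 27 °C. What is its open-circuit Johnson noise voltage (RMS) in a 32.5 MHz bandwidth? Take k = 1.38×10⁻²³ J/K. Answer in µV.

5.19 µV

T = 27 °C + 273.15 = 300.15 K
V_n = √(4kTRB)
4kTRB = 4 × 1.38×10⁻²³ × 300.15 × 5.00×10¹ × 3.25×10⁷ = 2.69×10⁻¹¹ V²
V_n = √(2.69×10⁻¹¹) = 5.19×10⁻⁶ V = 5.19 µV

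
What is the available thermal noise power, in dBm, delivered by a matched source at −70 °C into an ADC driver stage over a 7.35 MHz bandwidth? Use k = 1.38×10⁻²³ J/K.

T = −70 °C + 273.15 = 203.15 K
P_n = kTB = 1.38×10⁻²³ × 203.15 × 7.35×10⁶ = 2.06×10⁻¹⁴ W
In dBm: 10 log₁₀(2.06×10⁻¹⁴ / 10⁻³) = −106.9 dBm

−106.9 dBm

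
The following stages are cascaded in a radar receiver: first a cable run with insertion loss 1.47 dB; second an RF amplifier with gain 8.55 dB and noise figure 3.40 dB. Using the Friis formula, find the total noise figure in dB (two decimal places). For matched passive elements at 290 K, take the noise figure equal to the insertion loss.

4.87 dB

Convert to linear (a loss of L dB is a gain of −L dB): F_i = 10^(NF_i/10), G_i = 10^(G_i,dB/10)
  Stage 1: F_1 = 10^(1.47/10) = 1.403, G_1 = 10^(−1.47/10) = 0.7129
  Stage 2: F_2 = 10^(3.40/10) = 2.188, G_2 = 10^(8.55/10) = 7.161
Friis cascade:
  F = 1.403 + (2.188 − 1)/0.7129 = 3.069
NF = 10 log₁₀(3.069) = 4.87 dB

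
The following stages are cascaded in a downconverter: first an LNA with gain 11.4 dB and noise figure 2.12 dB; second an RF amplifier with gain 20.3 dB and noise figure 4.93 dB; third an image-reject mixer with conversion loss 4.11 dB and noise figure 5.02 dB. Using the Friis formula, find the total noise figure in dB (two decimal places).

Convert to linear (a loss of L dB is a gain of −L dB): F_i = 10^(NF_i/10), G_i = 10^(G_i,dB/10)
  Stage 1: F_1 = 10^(2.12/10) = 1.629, G_1 = 10^(11.4/10) = 13.80
  Stage 2: F_2 = 10^(4.93/10) = 3.112, G_2 = 10^(20.3/10) = 107.2
  Stage 3: F_3 = 10^(5.02/10) = 3.177, G_3 = 10^(−4.11/10) = 0.3882
Friis cascade:
  F = 1.629 + (3.112 − 1)/13.80 + (3.177 − 1)/1479 = 1.784
NF = 10 log₁₀(1.784) = 2.51 dB

2.51 dB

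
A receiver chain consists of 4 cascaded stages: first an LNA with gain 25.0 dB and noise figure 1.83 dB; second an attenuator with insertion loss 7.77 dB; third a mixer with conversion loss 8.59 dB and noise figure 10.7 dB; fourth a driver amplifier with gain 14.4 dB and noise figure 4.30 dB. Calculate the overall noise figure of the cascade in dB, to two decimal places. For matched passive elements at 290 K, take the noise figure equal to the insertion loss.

2.95 dB

Convert to linear (a loss of L dB is a gain of −L dB): F_i = 10^(NF_i/10), G_i = 10^(G_i,dB/10)
  Stage 1: F_1 = 10^(1.83/10) = 1.524, G_1 = 10^(25.0/10) = 316.2
  Stage 2: F_2 = 10^(7.77/10) = 5.984, G_2 = 10^(−7.77/10) = 0.1671
  Stage 3: F_3 = 10^(10.7/10) = 11.75, G_3 = 10^(−8.59/10) = 0.1384
  Stage 4: F_4 = 10^(4.30/10) = 2.692, G_4 = 10^(14.4/10) = 27.54
Friis cascade:
  F = 1.524 + (5.984 − 1)/316.2 + (11.75 − 1)/52.84 + (2.692 − 1)/7.311 = 1.975
NF = 10 log₁₀(1.975) = 2.95 dB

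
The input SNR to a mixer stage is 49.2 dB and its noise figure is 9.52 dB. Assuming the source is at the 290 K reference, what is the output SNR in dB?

39.68 dB

By definition F = SNR_in/SNR_out, so in dB: SNR_out = SNR_in − NF
SNR_out = 49.2 − 9.52 = 39.68 dB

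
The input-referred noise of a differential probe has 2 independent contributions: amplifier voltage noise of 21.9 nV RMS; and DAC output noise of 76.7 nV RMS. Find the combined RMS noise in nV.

79.8 nV

Uncorrelated sources add in power (mean-square): V_tot = √(ΣV_i²)
V_tot = √[(2.19×10⁻⁸)² + (7.67×10⁻⁸)²] = 7.98×10⁻⁸ V = 79.8 nV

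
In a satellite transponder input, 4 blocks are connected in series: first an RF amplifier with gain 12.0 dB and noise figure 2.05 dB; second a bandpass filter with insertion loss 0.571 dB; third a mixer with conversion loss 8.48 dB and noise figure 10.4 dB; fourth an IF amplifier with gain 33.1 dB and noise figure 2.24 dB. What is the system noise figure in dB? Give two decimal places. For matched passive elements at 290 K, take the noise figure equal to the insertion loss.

Convert to linear (a loss of L dB is a gain of −L dB): F_i = 10^(NF_i/10), G_i = 10^(G_i,dB/10)
  Stage 1: F_1 = 10^(2.05/10) = 1.603, G_1 = 10^(12.0/10) = 15.85
  Stage 2: F_2 = 10^(0.571/10) = 1.141, G_2 = 10^(−0.571/10) = 0.8768
  Stage 3: F_3 = 10^(10.4/10) = 10.96, G_3 = 10^(−8.48/10) = 0.1419
  Stage 4: F_4 = 10^(2.24/10) = 1.675, G_4 = 10^(33.1/10) = 2042
Friis cascade:
  F = 1.603 + (1.141 − 1)/15.85 + (10.96 − 1)/13.90 + (1.675 − 1)/1.972 = 2.671
NF = 10 log₁₀(2.671) = 4.27 dB

4.27 dB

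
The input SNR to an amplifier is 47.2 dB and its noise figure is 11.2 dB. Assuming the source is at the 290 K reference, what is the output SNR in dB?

36.0 dB

By definition F = SNR_in/SNR_out, so in dB: SNR_out = SNR_in − NF
SNR_out = 47.2 − 11.2 = 36.0 dB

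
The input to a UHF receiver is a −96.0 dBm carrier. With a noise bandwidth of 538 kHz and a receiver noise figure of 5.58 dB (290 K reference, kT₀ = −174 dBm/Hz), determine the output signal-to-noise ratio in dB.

15.1 dB

Noise floor: N = −174 + 10 log₁₀(B) + NF
10 log₁₀(5.38×10⁵) = 57.31 dB
N = −174 + 57.31 + 5.58 = −111.11 dBm
SNR = P_sig − N = −96.0 − (−111.11) = 15.11 dB → 15.1 dB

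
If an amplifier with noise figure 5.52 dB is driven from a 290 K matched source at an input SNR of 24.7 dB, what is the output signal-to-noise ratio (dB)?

19.18 dB

By definition F = SNR_in/SNR_out, so in dB: SNR_out = SNR_in − NF
SNR_out = 24.7 − 5.52 = 19.18 dB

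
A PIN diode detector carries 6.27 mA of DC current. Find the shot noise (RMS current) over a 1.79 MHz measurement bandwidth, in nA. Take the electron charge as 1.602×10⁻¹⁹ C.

I_n = √(2qI·B)
2qI·B = 2 × 1.602×10⁻¹⁹ × 6.27×10⁻³ × 1.79×10⁶ = 3.60×10⁻¹⁵ A²
I_n = √(3.60×10⁻¹⁵) = 6.00×10⁻⁸ A = 60.0 nA

60.0 nA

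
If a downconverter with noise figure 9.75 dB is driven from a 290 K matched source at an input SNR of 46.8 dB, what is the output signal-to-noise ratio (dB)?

37.05 dB

By definition F = SNR_in/SNR_out, so in dB: SNR_out = SNR_in − NF
SNR_out = 46.8 − 9.75 = 37.05 dB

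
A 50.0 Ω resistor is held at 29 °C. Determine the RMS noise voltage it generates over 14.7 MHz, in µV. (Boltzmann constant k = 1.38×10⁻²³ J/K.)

T = 29 °C + 273.15 = 302.15 K
V_n = √(4kTRB)
4kTRB = 4 × 1.38×10⁻²³ × 302.15 × 5.00×10¹ × 1.47×10⁷ = 1.23×10⁻¹¹ V²
V_n = √(1.23×10⁻¹¹) = 3.50×10⁻⁶ V = 3.50 µV

3.50 µV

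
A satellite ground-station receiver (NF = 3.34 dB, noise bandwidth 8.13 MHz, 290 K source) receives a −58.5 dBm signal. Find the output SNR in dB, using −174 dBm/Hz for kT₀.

Noise floor: N = −174 + 10 log₁₀(B) + NF
10 log₁₀(8.13×10⁶) = 69.1 dB
N = −174 + 69.1 + 3.34 = −101.56 dBm
SNR = P_sig − N = −58.5 − (−101.56) = 43.06 dB → 43.1 dB

43.1 dB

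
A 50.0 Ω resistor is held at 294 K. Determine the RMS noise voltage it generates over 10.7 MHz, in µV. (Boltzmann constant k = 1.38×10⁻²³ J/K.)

V_n = √(4kTRB)
4kTRB = 4 × 1.38×10⁻²³ × 294 × 5.00×10¹ × 1.07×10⁷ = 8.68×10⁻¹² V²
V_n = √(8.68×10⁻¹²) = 2.95×10⁻⁶ V = 2.95 µV

2.95 µV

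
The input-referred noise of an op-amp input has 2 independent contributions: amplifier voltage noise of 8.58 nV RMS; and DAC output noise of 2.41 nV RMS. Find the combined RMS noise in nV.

Uncorrelated sources add in power (mean-square): V_tot = √(ΣV_i²)
V_tot = √[(8.58×10⁻⁹)² + (2.41×10⁻⁹)²] = 8.91×10⁻⁹ V = 8.91 nV

8.91 nV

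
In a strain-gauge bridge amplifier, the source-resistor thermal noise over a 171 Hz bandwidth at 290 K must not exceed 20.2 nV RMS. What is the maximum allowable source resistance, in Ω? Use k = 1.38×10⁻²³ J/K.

Johnson–Nyquist: V_n = √(4kTRB) ⇒ R = V_n² / (4kTB)
4kTB = 4 × 1.38×10⁻²³ × 290 × 1.71×10² = 2.74×10⁻¹⁸
R = (2.02×10⁻⁸)² / 2.74×10⁻¹⁸ = 1.49×10² Ω = 149 Ω

149 Ω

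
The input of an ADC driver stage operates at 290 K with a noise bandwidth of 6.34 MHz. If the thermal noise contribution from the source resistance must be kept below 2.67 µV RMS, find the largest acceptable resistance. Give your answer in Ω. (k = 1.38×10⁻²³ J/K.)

Johnson–Nyquist: V_n = √(4kTRB) ⇒ R = V_n² / (4kTB)
4kTB = 4 × 1.38×10⁻²³ × 290 × 6.34×10⁶ = 1.01×10⁻¹³
R = (2.67×10⁻⁶)² / 1.01×10⁻¹³ = 7.02×10¹ Ω = 70.2 Ω

70.2 Ω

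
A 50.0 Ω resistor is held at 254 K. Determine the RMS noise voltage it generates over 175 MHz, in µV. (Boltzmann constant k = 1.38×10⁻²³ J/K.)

V_n = √(4kTRB)
4kTRB = 4 × 1.38×10⁻²³ × 254 × 5.00×10¹ × 1.75×10⁸ = 1.23×10⁻¹⁰ V²
V_n = √(1.23×10⁻¹⁰) = 1.11×10⁻⁵ V = 11.1 µV

11.1 µV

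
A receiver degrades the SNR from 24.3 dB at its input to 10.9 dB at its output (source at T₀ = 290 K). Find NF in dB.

13.4 dB

NF (dB) = SNR_in(dB) − SNR_out(dB) when the source is at T₀
NF = 24.3 − 10.9 = 13.4 dB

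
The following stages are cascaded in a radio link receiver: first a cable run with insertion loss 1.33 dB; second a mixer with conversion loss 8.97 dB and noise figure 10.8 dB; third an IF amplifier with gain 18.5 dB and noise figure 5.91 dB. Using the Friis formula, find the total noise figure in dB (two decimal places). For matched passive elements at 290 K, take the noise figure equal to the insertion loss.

Convert to linear (a loss of L dB is a gain of −L dB): F_i = 10^(NF_i/10), G_i = 10^(G_i,dB/10)
  Stage 1: F_1 = 10^(1.33/10) = 1.358, G_1 = 10^(−1.33/10) = 0.7362
  Stage 2: F_2 = 10^(10.8/10) = 12.02, G_2 = 10^(−8.97/10) = 0.1268
  Stage 3: F_3 = 10^(5.91/10) = 3.899, G_3 = 10^(18.5/10) = 70.79
Friis cascade:
  F = 1.358 + (12.02 − 1)/0.7362 + (3.899 − 1)/0.09333 = 47.40
NF = 10 log₁₀(47.40) = 16.76 dB

16.76 dB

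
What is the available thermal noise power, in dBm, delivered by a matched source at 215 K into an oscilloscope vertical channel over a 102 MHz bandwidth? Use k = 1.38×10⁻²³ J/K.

−95.2 dBm

P_n = kTB = 1.38×10⁻²³ × 215 × 1.02×10⁸ = 3.03×10⁻¹³ W
In dBm: 10 log₁₀(3.03×10⁻¹³ / 10⁻³) = −95.2 dBm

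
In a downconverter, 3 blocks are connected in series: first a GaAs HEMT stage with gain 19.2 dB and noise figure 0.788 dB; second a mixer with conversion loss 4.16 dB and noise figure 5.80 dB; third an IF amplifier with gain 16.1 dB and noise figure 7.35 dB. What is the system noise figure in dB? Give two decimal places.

1.37 dB

Convert to linear (a loss of L dB is a gain of −L dB): F_i = 10^(NF_i/10), G_i = 10^(G_i,dB/10)
  Stage 1: F_1 = 10^(0.788/10) = 1.199, G_1 = 10^(19.2/10) = 83.18
  Stage 2: F_2 = 10^(5.80/10) = 3.802, G_2 = 10^(−4.16/10) = 0.3837
  Stage 3: F_3 = 10^(7.35/10) = 5.433, G_3 = 10^(16.1/10) = 40.74
Friis cascade:
  F = 1.199 + (3.802 − 1)/83.18 + (5.433 − 1)/31.92 = 1.372
NF = 10 log₁₀(1.372) = 1.37 dB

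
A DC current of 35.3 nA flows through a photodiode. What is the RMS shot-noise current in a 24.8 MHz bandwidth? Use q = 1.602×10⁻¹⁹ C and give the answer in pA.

I_n = √(2qI·B)
2qI·B = 2 × 1.602×10⁻¹⁹ × 3.53×10⁻⁸ × 2.48×10⁷ = 2.80×10⁻¹⁹ A²
I_n = √(2.80×10⁻¹⁹) = 5.30×10⁻¹⁰ A = 530 pA

530 pA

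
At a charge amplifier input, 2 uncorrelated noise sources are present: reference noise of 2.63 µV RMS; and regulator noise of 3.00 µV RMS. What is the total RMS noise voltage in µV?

3.99 µV

Uncorrelated sources add in power (mean-square): V_tot = √(ΣV_i²)
V_tot = √[(2.63×10⁻⁶)² + (3.00×10⁻⁶)²] = 3.99×10⁻⁶ V = 3.99 µV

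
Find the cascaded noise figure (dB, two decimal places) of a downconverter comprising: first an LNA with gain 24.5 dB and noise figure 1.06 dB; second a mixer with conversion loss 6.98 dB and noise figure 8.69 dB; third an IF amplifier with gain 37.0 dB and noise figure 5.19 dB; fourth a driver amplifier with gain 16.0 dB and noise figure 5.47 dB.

1.27 dB

Convert to linear (a loss of L dB is a gain of −L dB): F_i = 10^(NF_i/10), G_i = 10^(G_i,dB/10)
  Stage 1: F_1 = 10^(1.06/10) = 1.276, G_1 = 10^(24.5/10) = 281.8
  Stage 2: F_2 = 10^(8.69/10) = 7.396, G_2 = 10^(−6.98/10) = 0.2004
  Stage 3: F_3 = 10^(5.19/10) = 3.304, G_3 = 10^(37.0/10) = 5012
  Stage 4: F_4 = 10^(5.47/10) = 3.524, G_4 = 10^(16.0/10) = 39.81
Friis cascade:
  F = 1.276 + (7.396 − 1)/281.8 + (3.304 − 1)/56.49 + (3.524 − 1)/2.831×10⁵ = 1.340
NF = 10 log₁₀(1.340) = 1.27 dB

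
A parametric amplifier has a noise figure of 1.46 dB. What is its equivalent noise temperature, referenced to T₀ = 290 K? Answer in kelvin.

F = 10^(1.46/10) = 1.39959
T_e = (F − 1)·T₀ = (1.39959 − 1) × 290 = 116 K

116 K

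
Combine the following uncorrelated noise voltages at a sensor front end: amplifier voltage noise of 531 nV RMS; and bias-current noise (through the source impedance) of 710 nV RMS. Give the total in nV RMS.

887 nV

Uncorrelated sources add in power (mean-square): V_tot = √(ΣV_i²)
V_tot = √[(5.31×10⁻⁷)² + (7.10×10⁻⁷)²] = 8.87×10⁻⁷ V = 887 nV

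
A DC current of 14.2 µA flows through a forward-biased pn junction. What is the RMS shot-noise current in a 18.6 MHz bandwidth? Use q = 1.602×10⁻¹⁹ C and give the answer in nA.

9.20 nA

I_n = √(2qI·B)
2qI·B = 2 × 1.602×10⁻¹⁹ × 1.42×10⁻⁵ × 1.86×10⁷ = 8.46×10⁻¹⁷ A²
I_n = √(8.46×10⁻¹⁷) = 9.20×10⁻⁹ A = 9.20 nA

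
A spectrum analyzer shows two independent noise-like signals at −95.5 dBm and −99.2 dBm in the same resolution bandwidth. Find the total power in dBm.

−94.0 dBm

Convert to linear, add, convert back:
P₁ = 2.82×10⁻¹³ W, P₂ = 1.20×10⁻¹³ W
P_tot = 4.02×10⁻¹³ W → 10 log₁₀(P_tot / 10⁻³) = −94.0 dBm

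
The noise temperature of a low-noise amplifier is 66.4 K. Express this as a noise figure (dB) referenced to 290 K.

F = 1 + T_e/T₀ = 1 + 66.4/290 = 1.22897
NF = 10 log₁₀(1.22897) = 0.895 dB

0.895 dB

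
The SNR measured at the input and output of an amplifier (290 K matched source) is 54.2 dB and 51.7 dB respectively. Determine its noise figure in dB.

2.5 dB

NF (dB) = SNR_in(dB) − SNR_out(dB) when the source is at T₀
NF = 54.2 − 51.7 = 2.5 dB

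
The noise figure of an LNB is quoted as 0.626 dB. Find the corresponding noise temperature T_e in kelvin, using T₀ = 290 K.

45.0 K

F = 10^(0.626/10) = 1.15505
T_e = (F − 1)·T₀ = (1.15505 − 1) × 290 = 45.0 K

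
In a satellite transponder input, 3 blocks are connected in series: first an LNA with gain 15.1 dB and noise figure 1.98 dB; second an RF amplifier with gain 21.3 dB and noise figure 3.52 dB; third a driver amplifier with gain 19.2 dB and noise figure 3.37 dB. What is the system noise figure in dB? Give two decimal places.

2.09 dB

Convert to linear (a loss of L dB is a gain of −L dB): F_i = 10^(NF_i/10), G_i = 10^(G_i,dB/10)
  Stage 1: F_1 = 10^(1.98/10) = 1.578, G_1 = 10^(15.1/10) = 32.36
  Stage 2: F_2 = 10^(3.52/10) = 2.249, G_2 = 10^(21.3/10) = 134.9
  Stage 3: F_3 = 10^(3.37/10) = 2.173, G_3 = 10^(19.2/10) = 83.18
Friis cascade:
  F = 1.578 + (2.249 − 1)/32.36 + (2.173 − 1)/4365 = 1.616
NF = 10 log₁₀(1.616) = 2.09 dB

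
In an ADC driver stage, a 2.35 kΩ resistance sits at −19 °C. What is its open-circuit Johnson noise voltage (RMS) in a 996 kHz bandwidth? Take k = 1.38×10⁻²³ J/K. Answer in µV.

5.73 µV

T = −19 °C + 273.15 = 254.15 K
V_n = √(4kTRB)
4kTRB = 4 × 1.38×10⁻²³ × 254.15 × 2.35×10³ × 9.96×10⁵ = 3.28×10⁻¹¹ V²
V_n = √(3.28×10⁻¹¹) = 5.73×10⁻⁶ V = 5.73 µV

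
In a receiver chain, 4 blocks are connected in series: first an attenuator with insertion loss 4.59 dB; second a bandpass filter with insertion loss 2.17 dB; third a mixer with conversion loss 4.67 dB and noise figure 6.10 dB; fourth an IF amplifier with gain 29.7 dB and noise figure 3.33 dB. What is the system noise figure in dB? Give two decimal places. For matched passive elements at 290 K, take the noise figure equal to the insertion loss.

Convert to linear (a loss of L dB is a gain of −L dB): F_i = 10^(NF_i/10), G_i = 10^(G_i,dB/10)
  Stage 1: F_1 = 10^(4.59/10) = 2.877, G_1 = 10^(−4.59/10) = 0.3475
  Stage 2: F_2 = 10^(2.17/10) = 1.648, G_2 = 10^(−2.17/10) = 0.6067
  Stage 3: F_3 = 10^(6.10/10) = 4.074, G_3 = 10^(−4.67/10) = 0.3412
  Stage 4: F_4 = 10^(3.33/10) = 2.153, G_4 = 10^(29.7/10) = 933.3
Friis cascade:
  F = 2.877 + (1.648 − 1)/0.3475 + (4.074 − 1)/0.2109 + (2.153 − 1)/0.07194 = 35.34
NF = 10 log₁₀(35.34) = 15.48 dB

15.48 dB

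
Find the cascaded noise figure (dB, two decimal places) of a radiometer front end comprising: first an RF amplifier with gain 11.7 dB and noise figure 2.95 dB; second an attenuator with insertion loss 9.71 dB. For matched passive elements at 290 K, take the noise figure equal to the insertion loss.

4.04 dB

Convert to linear (a loss of L dB is a gain of −L dB): F_i = 10^(NF_i/10), G_i = 10^(G_i,dB/10)
  Stage 1: F_1 = 10^(2.95/10) = 1.972, G_1 = 10^(11.7/10) = 14.79
  Stage 2: F_2 = 10^(9.71/10) = 9.354, G_2 = 10^(−9.71/10) = 0.1069
Friis cascade:
  F = 1.972 + (9.354 − 1)/14.79 = 2.537
NF = 10 log₁₀(2.537) = 4.04 dB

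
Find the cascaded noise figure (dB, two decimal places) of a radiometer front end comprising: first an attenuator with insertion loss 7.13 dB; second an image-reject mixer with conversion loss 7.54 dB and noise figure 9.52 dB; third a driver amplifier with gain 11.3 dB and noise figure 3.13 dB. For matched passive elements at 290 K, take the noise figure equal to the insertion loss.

Convert to linear (a loss of L dB is a gain of −L dB): F_i = 10^(NF_i/10), G_i = 10^(G_i,dB/10)
  Stage 1: F_1 = 10^(7.13/10) = 5.164, G_1 = 10^(−7.13/10) = 0.1936
  Stage 2: F_2 = 10^(9.52/10) = 8.954, G_2 = 10^(−7.54/10) = 0.1762
  Stage 3: F_3 = 10^(3.13/10) = 2.056, G_3 = 10^(11.3/10) = 13.49
Friis cascade:
  F = 5.164 + (8.954 − 1)/0.1936 + (2.056 − 1)/0.03412 = 77.19
NF = 10 log₁₀(77.19) = 18.88 dB

18.88 dB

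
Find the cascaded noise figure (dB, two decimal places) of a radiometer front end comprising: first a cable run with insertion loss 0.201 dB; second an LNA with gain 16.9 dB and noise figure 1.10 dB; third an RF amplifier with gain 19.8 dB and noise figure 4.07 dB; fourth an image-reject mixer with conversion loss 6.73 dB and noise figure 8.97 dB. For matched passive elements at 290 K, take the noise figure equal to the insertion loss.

1.41 dB

Convert to linear (a loss of L dB is a gain of −L dB): F_i = 10^(NF_i/10), G_i = 10^(G_i,dB/10)
  Stage 1: F_1 = 10^(0.201/10) = 1.047, G_1 = 10^(−0.201/10) = 0.9548
  Stage 2: F_2 = 10^(1.10/10) = 1.288, G_2 = 10^(16.9/10) = 48.98
  Stage 3: F_3 = 10^(4.07/10) = 2.553, G_3 = 10^(19.8/10) = 95.50
  Stage 4: F_4 = 10^(8.97/10) = 7.889, G_4 = 10^(−6.73/10) = 0.2123
Friis cascade:
  F = 1.047 + (1.288 − 1)/0.9548 + (2.553 − 1)/46.76 + (7.889 − 1)/4466 = 1.384
NF = 10 log₁₀(1.384) = 1.41 dB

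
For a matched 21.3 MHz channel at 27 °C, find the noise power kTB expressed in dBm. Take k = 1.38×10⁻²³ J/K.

T = 27 °C + 273.15 = 300.15 K
P_n = kTB = 1.38×10⁻²³ × 300.15 × 2.13×10⁷ = 8.82×10⁻¹⁴ W
In dBm: 10 log₁₀(8.82×10⁻¹⁴ / 10⁻³) = −100.5 dBm

−100.5 dBm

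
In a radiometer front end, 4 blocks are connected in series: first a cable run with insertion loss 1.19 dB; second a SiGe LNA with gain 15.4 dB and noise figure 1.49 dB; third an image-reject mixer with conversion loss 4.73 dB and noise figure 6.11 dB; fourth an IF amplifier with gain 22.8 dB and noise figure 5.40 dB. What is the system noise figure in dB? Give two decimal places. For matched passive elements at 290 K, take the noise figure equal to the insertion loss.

3.52 dB

Convert to linear (a loss of L dB is a gain of −L dB): F_i = 10^(NF_i/10), G_i = 10^(G_i,dB/10)
  Stage 1: F_1 = 10^(1.19/10) = 1.315, G_1 = 10^(−1.19/10) = 0.7603
  Stage 2: F_2 = 10^(1.49/10) = 1.409, G_2 = 10^(15.4/10) = 34.67
  Stage 3: F_3 = 10^(6.11/10) = 4.083, G_3 = 10^(−4.73/10) = 0.3365
  Stage 4: F_4 = 10^(5.40/10) = 3.467, G_4 = 10^(22.8/10) = 190.5
Friis cascade:
  F = 1.315 + (1.409 − 1)/0.7603 + (4.083 − 1)/26.36 + (3.467 − 1)/8.872 = 2.249
NF = 10 log₁₀(2.249) = 3.52 dB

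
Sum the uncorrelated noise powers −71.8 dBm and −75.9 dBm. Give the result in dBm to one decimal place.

Convert to linear, add, convert back:
P₁ = 6.61×10⁻¹¹ W, P₂ = 2.57×10⁻¹¹ W
P_tot = 9.18×10⁻¹¹ W → 10 log₁₀(P_tot / 10⁻³) = −70.4 dBm

−70.4 dBm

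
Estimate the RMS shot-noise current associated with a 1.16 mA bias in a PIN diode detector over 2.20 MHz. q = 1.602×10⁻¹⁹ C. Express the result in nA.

28.6 nA

I_n = √(2qI·B)
2qI·B = 2 × 1.602×10⁻¹⁹ × 1.16×10⁻³ × 2.20×10⁶ = 8.18×10⁻¹⁶ A²
I_n = √(8.18×10⁻¹⁶) = 2.86×10⁻⁸ A = 28.6 nA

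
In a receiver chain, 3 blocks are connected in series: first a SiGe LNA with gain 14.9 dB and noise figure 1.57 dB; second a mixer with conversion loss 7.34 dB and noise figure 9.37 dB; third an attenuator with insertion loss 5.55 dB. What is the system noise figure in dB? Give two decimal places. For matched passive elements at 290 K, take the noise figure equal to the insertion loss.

Convert to linear (a loss of L dB is a gain of −L dB): F_i = 10^(NF_i/10), G_i = 10^(G_i,dB/10)
  Stage 1: F_1 = 10^(1.57/10) = 1.435, G_1 = 10^(14.9/10) = 30.90
  Stage 2: F_2 = 10^(9.37/10) = 8.650, G_2 = 10^(−7.34/10) = 0.1845
  Stage 3: F_3 = 10^(5.55/10) = 3.589, G_3 = 10^(−5.55/10) = 0.2786
Friis cascade:
  F = 1.435 + (8.650 − 1)/30.90 + (3.589 − 1)/5.702 = 2.137
NF = 10 log₁₀(2.137) = 3.30 dB

3.30 dB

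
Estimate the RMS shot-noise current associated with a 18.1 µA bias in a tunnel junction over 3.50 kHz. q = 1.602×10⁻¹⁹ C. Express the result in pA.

I_n = √(2qI·B)
2qI·B = 2 × 1.602×10⁻¹⁹ × 1.81×10⁻⁵ × 3.50×10³ = 2.03×10⁻²⁰ A²
I_n = √(2.03×10⁻²⁰) = 1.42×10⁻¹⁰ A = 142 pA

142 pA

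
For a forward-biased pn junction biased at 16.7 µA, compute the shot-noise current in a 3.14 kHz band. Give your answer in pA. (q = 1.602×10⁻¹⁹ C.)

I_n = √(2qI·B)
2qI·B = 2 × 1.602×10⁻¹⁹ × 1.67×10⁻⁵ × 3.14×10³ = 1.68×10⁻²⁰ A²
I_n = √(1.68×10⁻²⁰) = 1.30×10⁻¹⁰ A = 130 pA

130 pA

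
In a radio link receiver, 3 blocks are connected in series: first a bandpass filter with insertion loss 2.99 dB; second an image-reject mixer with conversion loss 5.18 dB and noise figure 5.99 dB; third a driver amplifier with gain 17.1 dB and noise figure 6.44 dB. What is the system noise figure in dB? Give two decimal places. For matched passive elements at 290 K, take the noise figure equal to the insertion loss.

Convert to linear (a loss of L dB is a gain of −L dB): F_i = 10^(NF_i/10), G_i = 10^(G_i,dB/10)
  Stage 1: F_1 = 10^(2.99/10) = 1.991, G_1 = 10^(−2.99/10) = 0.5023
  Stage 2: F_2 = 10^(5.99/10) = 3.972, G_2 = 10^(−5.18/10) = 0.3034
  Stage 3: F_3 = 10^(6.44/10) = 4.406, G_3 = 10^(17.1/10) = 51.29
Friis cascade:
  F = 1.991 + (3.972 − 1)/0.5023 + (4.406 − 1)/0.1524 = 30.25
NF = 10 log₁₀(30.25) = 14.81 dB

14.81 dB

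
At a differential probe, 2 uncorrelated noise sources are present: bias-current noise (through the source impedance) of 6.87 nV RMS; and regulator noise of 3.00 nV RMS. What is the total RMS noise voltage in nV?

7.50 nV

Uncorrelated sources add in power (mean-square): V_tot = √(ΣV_i²)
V_tot = √[(6.87×10⁻⁹)² + (3.00×10⁻⁹)²] = 7.50×10⁻⁹ V = 7.50 nV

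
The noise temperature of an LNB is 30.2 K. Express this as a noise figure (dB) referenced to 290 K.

0.430 dB

F = 1 + T_e/T₀ = 1 + 30.2/290 = 1.10414
NF = 10 log₁₀(1.10414) = 0.430 dB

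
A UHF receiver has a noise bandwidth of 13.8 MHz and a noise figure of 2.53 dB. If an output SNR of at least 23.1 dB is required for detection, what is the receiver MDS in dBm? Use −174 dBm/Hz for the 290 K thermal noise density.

Sensitivity = −174 + 10 log₁₀(B) + NF + SNR_min
= −174 + 71.4 + 2.53 + 23.1
= −76.97 dBm → −77.0 dBm

−77.0 dBm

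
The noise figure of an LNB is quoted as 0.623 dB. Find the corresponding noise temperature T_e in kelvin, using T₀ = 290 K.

F = 10^(0.623/10) = 1.15425
T_e = (F − 1)·T₀ = (1.15425 − 1) × 290 = 44.7 K

44.7 K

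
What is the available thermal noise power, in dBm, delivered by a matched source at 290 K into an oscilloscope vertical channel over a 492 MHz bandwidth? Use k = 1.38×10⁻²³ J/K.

−87.1 dBm

P_n = kTB = 1.38×10⁻²³ × 290 × 4.92×10⁸ = 1.97×10⁻¹² W
In dBm: 10 log₁₀(1.97×10⁻¹² / 10⁻³) = −87.1 dBm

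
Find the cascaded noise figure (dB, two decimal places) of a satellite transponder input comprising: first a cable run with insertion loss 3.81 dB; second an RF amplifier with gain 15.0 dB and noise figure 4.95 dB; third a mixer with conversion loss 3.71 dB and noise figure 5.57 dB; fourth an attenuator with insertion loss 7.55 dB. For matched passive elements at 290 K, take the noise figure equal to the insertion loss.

9.32 dB

Convert to linear (a loss of L dB is a gain of −L dB): F_i = 10^(NF_i/10), G_i = 10^(G_i,dB/10)
  Stage 1: F_1 = 10^(3.81/10) = 2.404, G_1 = 10^(−3.81/10) = 0.4159
  Stage 2: F_2 = 10^(4.95/10) = 3.126, G_2 = 10^(15.0/10) = 31.62
  Stage 3: F_3 = 10^(5.57/10) = 3.606, G_3 = 10^(−3.71/10) = 0.4256
  Stage 4: F_4 = 10^(7.55/10) = 5.689, G_4 = 10^(−7.55/10) = 0.1758
Friis cascade:
  F = 2.404 + (3.126 − 1)/0.4159 + (3.606 − 1)/13.15 + (5.689 − 1)/5.598 = 8.552
NF = 10 log₁₀(8.552) = 9.32 dB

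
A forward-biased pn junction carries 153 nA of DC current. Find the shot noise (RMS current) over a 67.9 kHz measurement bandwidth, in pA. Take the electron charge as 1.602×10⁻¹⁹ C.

57.7 pA

I_n = √(2qI·B)
2qI·B = 2 × 1.602×10⁻¹⁹ × 1.53×10⁻⁷ × 6.79×10⁴ = 3.33×10⁻²¹ A²
I_n = √(3.33×10⁻²¹) = 5.77×10⁻¹¹ A = 57.7 pA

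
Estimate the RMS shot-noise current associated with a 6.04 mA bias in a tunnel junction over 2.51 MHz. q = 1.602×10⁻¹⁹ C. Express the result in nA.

I_n = √(2qI·B)
2qI·B = 2 × 1.602×10⁻¹⁹ × 6.04×10⁻³ × 2.51×10⁶ = 4.86×10⁻¹⁵ A²
I_n = √(4.86×10⁻¹⁵) = 6.97×10⁻⁸ A = 69.7 nA

69.7 nA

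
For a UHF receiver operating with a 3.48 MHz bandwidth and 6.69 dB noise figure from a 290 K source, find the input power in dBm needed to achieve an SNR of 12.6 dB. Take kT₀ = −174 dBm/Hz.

Sensitivity = −174 + 10 log₁₀(B) + NF + SNR_min
= −174 + 65.42 + 6.69 + 12.6
= −89.29 dBm → −89.3 dBm

−89.3 dBm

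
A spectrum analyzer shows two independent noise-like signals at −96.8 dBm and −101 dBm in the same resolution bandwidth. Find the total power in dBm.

−95.4 dBm

Convert to linear, add, convert back:
P₁ = 2.09×10⁻¹³ W, P₂ = 7.94×10⁻¹⁴ W
P_tot = 2.88×10⁻¹³ W → 10 log₁₀(P_tot / 10⁻³) = −95.4 dBm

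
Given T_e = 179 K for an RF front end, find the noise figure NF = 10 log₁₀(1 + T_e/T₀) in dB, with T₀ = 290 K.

2.09 dB

F = 1 + T_e/T₀ = 1 + 179/290 = 1.61724
NF = 10 log₁₀(1.61724) = 2.09 dB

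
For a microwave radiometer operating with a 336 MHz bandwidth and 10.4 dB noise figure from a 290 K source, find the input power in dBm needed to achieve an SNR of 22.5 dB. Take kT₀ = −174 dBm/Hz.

−55.8 dBm

Sensitivity = −174 + 10 log₁₀(B) + NF + SNR_min
= −174 + 85.26 + 10.4 + 22.5
= −55.84 dBm → −55.8 dBm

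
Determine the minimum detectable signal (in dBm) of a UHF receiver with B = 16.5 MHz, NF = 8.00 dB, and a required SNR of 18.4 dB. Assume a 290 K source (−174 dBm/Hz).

−75.4 dBm

Sensitivity = −174 + 10 log₁₀(B) + NF + SNR_min
= −174 + 72.17 + 8.00 + 18.4
= −75.43 dBm → −75.4 dBm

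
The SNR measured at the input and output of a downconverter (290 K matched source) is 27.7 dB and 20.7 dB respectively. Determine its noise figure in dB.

7.0 dB

NF (dB) = SNR_in(dB) − SNR_out(dB) when the source is at T₀
NF = 27.7 − 20.7 = 7.0 dB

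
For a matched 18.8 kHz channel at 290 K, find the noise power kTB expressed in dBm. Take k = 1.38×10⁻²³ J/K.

P_n = kTB = 1.38×10⁻²³ × 290 × 1.88×10⁴ = 7.52×10⁻¹⁷ W
In dBm: 10 log₁₀(7.52×10⁻¹⁷ / 10⁻³) = −131.2 dBm

−131.2 dBm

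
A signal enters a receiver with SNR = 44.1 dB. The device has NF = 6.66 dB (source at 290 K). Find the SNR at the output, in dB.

By definition F = SNR_in/SNR_out, so in dB: SNR_out = SNR_in − NF
SNR_out = 44.1 − 6.66 = 37.44 dB

37.44 dB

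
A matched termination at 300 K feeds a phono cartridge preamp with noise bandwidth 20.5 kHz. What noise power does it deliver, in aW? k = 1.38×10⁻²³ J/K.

84.9 aW

P_n = kTB = 1.38×10⁻²³ × 300 × 2.05×10⁴ = 8.49×10⁻¹⁷ W = 84.9 aW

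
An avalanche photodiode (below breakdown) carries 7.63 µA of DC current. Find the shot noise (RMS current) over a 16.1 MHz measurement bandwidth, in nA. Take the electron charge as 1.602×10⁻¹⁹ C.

I_n = √(2qI·B)
2qI·B = 2 × 1.602×10⁻¹⁹ × 7.63×10⁻⁶ × 1.61×10⁷ = 3.94×10⁻¹⁷ A²
I_n = √(3.94×10⁻¹⁷) = 6.27×10⁻⁹ A = 6.27 nA

6.27 nA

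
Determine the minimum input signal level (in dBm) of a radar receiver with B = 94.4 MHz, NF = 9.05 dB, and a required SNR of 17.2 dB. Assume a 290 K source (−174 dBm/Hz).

Sensitivity = −174 + 10 log₁₀(B) + NF + SNR_min
= −174 + 79.75 + 9.05 + 17.2
= −68.00 dBm → −68.0 dBm

−68.0 dBm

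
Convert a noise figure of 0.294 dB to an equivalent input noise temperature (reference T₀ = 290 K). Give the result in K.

F = 10^(0.294/10) = 1.07004
T_e = (F − 1)·T₀ = (1.07004 − 1) × 290 = 20.3 K

20.3 K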